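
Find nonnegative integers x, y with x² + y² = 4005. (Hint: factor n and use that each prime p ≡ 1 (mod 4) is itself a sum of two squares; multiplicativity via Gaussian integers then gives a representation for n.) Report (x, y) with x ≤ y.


Step 1: Factor n = 4005 = 3^2 · 5 · 89.
Step 2: Check the mod-4 condition on each prime factor: 3 ≡ 3 (mod 4), exponent 2 (must be even); 5 ≡ 1 (mod 4), exponent 1; 89 ≡ 1 (mod 4), exponent 1.
All primes ≡ 3 (mod 4) appear to even exponent (or don't appear), so by the two-squares theorem n IS expressible as a sum of two squares.
Step 3: Build a representation. Group n = k² · m with k = 3 and m = 5 · 89 = 445 (a product of primes ≡ 1 (mod 4)); a representation of m scales to one of n via (k·x)² + (k·y)² = k²(x² + y²). Each prime p ≡ 1 (mod 4) is itself a sum of two squares; find a² by testing p − a² for a perfect square:
  5: 5 − 1² = 4 = 2² ⇒ 5 = 1² + 2².
  89: 89 − 1² = 88, 89 − 2² = 85, 89 − 3² = 80, 89 − 4² = 73, 89 − 5² = 64 = 8² ⇒ 89 = 5² + 8².
  Combine using the Brahmagupta–Fibonacci identity (a² + b²)(c² + d²) = (ac − bd)² + (ad + bc)² = (ac + bd)² + (ad − bc)²:
  5 · 89 = 445: from (1² + 2²)(5² + 8²), take (1·5 − 2·8, 1·8 + 2·5) = (5 − 16, 8 + 10) = (-11, 18); dropping signs (only squares matter) gives (11, 18); check 11² + 18² = 121 + 324 = 445 ✓.
  Scale by k = 3: (3·11, 3·18) = (33, 54).
Step 4: Order so x ≤ y and verify: 33² + 54² = 1089 + 2916 = 4005 = n. ✓

n = 4005 = 33² + 54² (one valid representation with x ≤ y).


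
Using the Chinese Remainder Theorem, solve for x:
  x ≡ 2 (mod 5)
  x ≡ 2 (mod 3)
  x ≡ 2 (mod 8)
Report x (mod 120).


Moduli 5, 3, 8 are pairwise coprime; by CRT there is a unique solution modulo M = 5 · 3 · 8 = 120.
Solve pairwise, accumulating the modulus:
  Start with x ≡ 2 (mod 5).
  Combine with x ≡ 2 (mod 3): since gcd(5, 3) = 1, we get a unique residue mod 15.
    Write x = 2 + 5·t and substitute into x ≡ 2 (mod 3): 5·t ≡ 2 − 2 = 0 (mod 3).
    Reduce coefficients mod 3: 2·t ≡ 0 (mod 3).
    The inverse of 2 mod 3 is 2 (since 2·2 = 4 = 1·3 + 1), so t ≡ 2·0 = 0 ≡ 0 (mod 3).
    Then x = 2 + 5·0 = 2, valid modulo lcm(5, 3) = 15: x ≡ 2 (mod 15).
  Combine with x ≡ 2 (mod 8): since gcd(15, 8) = 1, we get a unique residue mod 120.
    Write x = 2 + 15·t and substitute into x ≡ 2 (mod 8): 15·t ≡ 2 − 2 = 0 (mod 8).
    Reduce coefficients mod 8: 7·t ≡ 0 (mod 8).
    The inverse of 7 mod 8 is 7 (since 7·7 = 49 = 6·8 + 1), so t ≡ 7·0 = 0 ≡ 0 (mod 8).
    Then x = 2 + 15·0 = 2, valid modulo lcm(15, 8) = 120: x ≡ 2 (mod 120).
Verify: 2 mod 5 = 2 ✓, 2 mod 3 = 2 ✓, 2 mod 8 = 2 ✓.

x ≡ 2 (mod 120).


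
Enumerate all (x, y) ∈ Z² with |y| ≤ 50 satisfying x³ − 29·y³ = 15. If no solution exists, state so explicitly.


The equation is x³ - 29y³ = 15. For fixed y, x³ = 29·y³ + 15, so a solution requires the RHS to be a perfect cube.
Strategy: iterate y from -50 to 50, compute RHS = 29·y³ + 15, and check whether it is a (positive or negative) perfect cube.
Check small values of y:
  y = 0: RHS = 15 is not a perfect cube.
  y = 1: RHS = 44 is not a perfect cube.
  y = -1: RHS = -14 is not a perfect cube.
  y = 2: RHS = 247 is not a perfect cube.
  y = -2: RHS = -217 is not a perfect cube.
  y = 3: RHS = 798 is not a perfect cube.
  y = -3: RHS = -768 is not a perfect cube.
Continuing the search up to |y| = 50 finds no solutions either.
No (x, y) in the scanned range satisfies the equation.

No integer solutions with |y| ≤ 50.


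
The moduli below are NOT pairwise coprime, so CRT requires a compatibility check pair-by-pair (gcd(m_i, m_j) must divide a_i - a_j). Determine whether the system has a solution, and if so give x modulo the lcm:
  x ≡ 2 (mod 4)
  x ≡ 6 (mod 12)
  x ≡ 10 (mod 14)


Moduli 4, 12, 14 are not pairwise coprime, so CRT works modulo lcm(m_i) when all pairwise compatibility conditions hold.
Pairwise compatibility: gcd(m_i, m_j) must divide a_i - a_j for every pair.
Merge one congruence at a time:
  Start: x ≡ 2 (mod 4).
  Combine with x ≡ 6 (mod 12): gcd(4, 12) = 4; 6 - 2 = 4, which IS divisible by 4, so compatible.
    Write x = 2 + 4·t and substitute into x ≡ 6 (mod 12): 4·t ≡ 6 − 2 = 4 (mod 12).
    Divide the congruence (and modulus) by g = 4: 1·t ≡ 1 (mod 3).
    So t ≡ 1 (mod 3).
    Then x = 2 + 4·1 = 6, valid modulo lcm(4, 12) = 12: x ≡ 6 (mod 12).
  Combine with x ≡ 10 (mod 14): gcd(12, 14) = 2; 10 - 6 = 4, which IS divisible by 2, so compatible.
    Write x = 6 + 12·t and substitute into x ≡ 10 (mod 14): 12·t ≡ 10 − 6 = 4 (mod 14).
    Divide the congruence (and modulus) by g = 2: 6·t ≡ 2 (mod 7).
    The inverse of 6 mod 7 is 6 (since 6·6 = 36 = 5·7 + 1), so t ≡ 6·2 = 12 ≡ 5 (mod 7).
    Then x = 6 + 12·5 = 66, valid modulo lcm(12, 14) = 84: x ≡ 66 (mod 84).
Verify: 66 mod 4 = 2, 66 mod 12 = 6, 66 mod 14 = 10.

x ≡ 66 (mod 84).


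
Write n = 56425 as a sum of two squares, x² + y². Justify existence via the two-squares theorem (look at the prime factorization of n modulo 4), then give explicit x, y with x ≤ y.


Step 1: Factor n = 56425 = 5^2 · 37 · 61.
Step 2: Check the mod-4 condition on each prime factor: 5 ≡ 1 (mod 4), exponent 2; 37 ≡ 1 (mod 4), exponent 1; 61 ≡ 1 (mod 4), exponent 1.
All primes ≡ 3 (mod 4) appear to even exponent (or don't appear), so by the two-squares theorem n IS expressible as a sum of two squares.
Step 3: Build a representation. Group n = k² · m with k = 5 and m = 37 · 61 = 2257 (a product of primes ≡ 1 (mod 4)); a representation of m scales to one of n via (k·x)² + (k·y)² = k²(x² + y²). Each prime p ≡ 1 (mod 4) is itself a sum of two squares; find a² by testing p − a² for a perfect square:
  37: 37 − 1² = 36 = 6² ⇒ 37 = 1² + 6².
  61: 61 − 1² = 60, 61 − 2² = 57, 61 − 3² = 52, 61 − 4² = 45, 61 − 5² = 36 = 6² ⇒ 61 = 5² + 6².
  Combine using the Brahmagupta–Fibonacci identity (a² + b²)(c² + d²) = (ac − bd)² + (ad + bc)² = (ac + bd)² + (ad − bc)²:
  37 · 61 = 2257: from (1² + 6²)(5² + 6²), take (1·5 − 6·6, 1·6 + 6·5) = (5 − 36, 6 + 30) = (-31, 36); dropping signs (only squares matter) gives (31, 36); check 31² + 36² = 961 + 1296 = 2257 ✓.
  Scale by k = 5: (5·31, 5·36) = (155, 180).
Step 4: Order so x ≤ y and verify: 155² + 180² = 24025 + 32400 = 56425 = n. ✓

n = 56425 = 155² + 180² (one valid representation with x ≤ y).


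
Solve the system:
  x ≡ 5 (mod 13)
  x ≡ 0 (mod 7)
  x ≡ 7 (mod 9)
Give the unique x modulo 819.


Moduli 13, 7, 9 are pairwise coprime; by CRT there is a unique solution modulo M = 13 · 7 · 9 = 819.
Solve pairwise, accumulating the modulus:
  Start with x ≡ 5 (mod 13).
  Combine with x ≡ 0 (mod 7): since gcd(13, 7) = 1, we get a unique residue mod 91.
    Write x = 5 + 13·t and substitute into x ≡ 0 (mod 7): 13·t ≡ 0 − 5 = -5 (mod 7).
    Reduce coefficients mod 7: 6·t ≡ 2 (mod 7).
    The inverse of 6 mod 7 is 6 (since 6·6 = 36 = 5·7 + 1), so t ≡ 6·2 = 12 ≡ 5 (mod 7).
    Then x = 5 + 13·5 = 70, valid modulo lcm(13, 7) = 91: x ≡ 70 (mod 91).
  Combine with x ≡ 7 (mod 9): since gcd(91, 9) = 1, we get a unique residue mod 819.
    Write x = 70 + 91·t and substitute into x ≡ 7 (mod 9): 91·t ≡ 7 − 70 = -63 (mod 9).
    Reduce coefficients mod 9: 1·t ≡ 0 (mod 9).
    So t ≡ 0 (mod 9).
    Then x = 70 + 91·0 = 70, valid modulo lcm(91, 9) = 819: x ≡ 70 (mod 819).
Verify: 70 mod 13 = 5 ✓, 70 mod 7 = 0 ✓, 70 mod 9 = 7 ✓.

x ≡ 70 (mod 819).


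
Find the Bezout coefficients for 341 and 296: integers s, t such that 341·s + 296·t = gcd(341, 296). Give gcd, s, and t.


Euclidean algorithm on (341, 296) — divide until remainder is 0:
  341 = 1 · 296 + 45
  296 = 6 · 45 + 26
  45 = 1 · 26 + 19
  26 = 1 · 19 + 7
  19 = 2 · 7 + 5
  7 = 1 · 5 + 2
  5 = 2 · 2 + 1
  2 = 2 · 1 + 0
gcd(341, 296) = 1.
Track Bezout coefficients alongside the remainders: start with r₀ = 341 = a·1 + b·0 (s = 1, t = 0) and r₁ = 296 = a·0 + b·1 (s = 0, t = 1); each new remainder r_{k+1} = r_{k-1} − q_k·r_k inherits s_{k+1} = s_{k-1} − q_k·s_k, t_{k+1} = t_{k-1} − q_k·t_k, so r_k = a·s_k + b·t_k at every step:
  q = 1: r = 45, s = 1 − 1·0 = 1, t = 0 − 1·1 = -1  (check: 341·1 + 296·(-1) = 45)
  q = 6: r = 26, s = 0 − 6·1 = -6, t = 1 − 6·(-1) = 7  (check: 341·(-6) + 296·7 = 26)
  q = 1: r = 19, s = 1 − 1·(-6) = 7, t = -1 − 1·7 = -8  (check: 341·7 + 296·(-8) = 19)
  q = 1: r = 7, s = -6 − 1·7 = -13, t = 7 − 1·(-8) = 15  (check: 341·(-13) + 296·15 = 7)
  q = 2: r = 5, s = 7 − 2·(-13) = 33, t = -8 − 2·15 = -38  (check: 341·33 + 296·(-38) = 5)
  q = 1: r = 2, s = -13 − 1·33 = -46, t = 15 − 1·(-38) = 53  (check: 341·(-46) + 296·53 = 2)
  q = 2: r = 1, s = 33 − 2·(-46) = 125, t = -38 − 2·53 = -144  (check: 341·125 + 296·(-144) = 1)
The row with r = 1 (the gcd) gives the Bezout coefficients s = 125, t = -144.
Result: 341 · (125) + 296 · (-144) = 1.

gcd(341, 296) = 1; s = 125, t = -144 (check: 341·125 + 296·(-144) = 1).


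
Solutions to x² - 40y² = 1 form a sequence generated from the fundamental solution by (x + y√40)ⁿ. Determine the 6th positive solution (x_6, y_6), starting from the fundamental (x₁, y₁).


Step 1: Find the fundamental solution (x₁, y₁) of x² - 40y² = 1.
  Expand √40 as a continued fraction. a₀ = ⌊√40⌋ = 6; iterate m_{k+1} = d_k·a_k − m_k, d_{k+1} = (40 − m_{k+1}²)/d_k, a_{k+1} = ⌊(a₀ + m_{k+1})/d_{k+1}⌋ (starting m₀ = 0, d₀ = 1), with convergents p_k = a_k·p_{k-1} + p_{k-2}, q_k = a_k·q_{k-1} + q_{k-2} (p₋₁ = 1, q₋₁ = 0):
  k = 0: a₀ = 6; p₀/q₀ = 6/1; p₀² − 40·q₀² = 36 − 40 = -4.
  k = 1: m = 6, d = 4, a = ⌊(6 + 6)/4⌋ = 3; p/q = (3·6 + 1)/(3·1 + 0) = 19/3; p² − 40·q² = 361 − 360 = 1.
  The first convergent with p² − 40·q² = 1 gives the fundamental solution (x₁, y₁) = (19, 3).
Step 2: Apply the recurrence (x_{n+1}, y_{n+1}) = (x₁x_n + 40y₁y_n, x₁y_n + y₁x_n) repeatedly.
  From (x_1, y_1) = (19, 3): x_2 = 19·19 + 40·3·3 = 721; y_2 = 19·3 + 3·19 = 114.
  From (x_2, y_2) = (721, 114): x_3 = 19·721 + 40·3·114 = 27379; y_3 = 19·114 + 3·721 = 4329.
  From (x_3, y_3) = (27379, 4329): x_4 = 19·27379 + 40·3·4329 = 1039681; y_4 = 19·4329 + 3·27379 = 164388.
  From (x_4, y_4) = (1039681, 164388): x_5 = 19·1039681 + 40·3·164388 = 39480499; y_5 = 19·164388 + 3·1039681 = 6242415.
  From (x_5, y_5) = (39480499, 6242415): x_6 = 19·39480499 + 40·3·6242415 = 1499219281; y_6 = 19·6242415 + 3·39480499 = 237047382.
Step 3: Verify x_6² - 40·y_6² = 2247658452522156961 - 2247658452522156960 = 1 (should be 1). ✓

(x_1, y_1) = (19, 3); (x_6, y_6) = (1499219281, 237047382).


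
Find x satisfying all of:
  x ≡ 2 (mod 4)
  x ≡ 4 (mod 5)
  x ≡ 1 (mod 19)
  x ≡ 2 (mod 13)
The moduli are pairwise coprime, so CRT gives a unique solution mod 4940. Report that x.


Product of moduli M = 4 · 5 · 19 · 13 = 4940.
Merge one congruence at a time:
  Start: x ≡ 2 (mod 4).
  Combine with x ≡ 4 (mod 5); new modulus lcm = 20.
    Write x = 2 + 4·t and substitute into x ≡ 4 (mod 5): 4·t ≡ 4 − 2 = 2 (mod 5).
    The inverse of 4 mod 5 is 4 (since 4·4 = 16 = 3·5 + 1), so t ≡ 4·2 = 8 ≡ 3 (mod 5).
    Then x = 2 + 4·3 = 14, valid modulo lcm(4, 5) = 20: x ≡ 14 (mod 20).
  Combine with x ≡ 1 (mod 19); new modulus lcm = 380.
    Write x = 14 + 20·t and substitute into x ≡ 1 (mod 19): 20·t ≡ 1 − 14 = -13 (mod 19).
    Reduce coefficients mod 19: 1·t ≡ 6 (mod 19).
    So t ≡ 6 (mod 19).
    Then x = 14 + 20·6 = 134, valid modulo lcm(20, 19) = 380: x ≡ 134 (mod 380).
  Combine with x ≡ 2 (mod 13); new modulus lcm = 4940.
    Write x = 134 + 380·t and substitute into x ≡ 2 (mod 13): 380·t ≡ 2 − 134 = -132 (mod 13).
    Reduce coefficients mod 13: 3·t ≡ 11 (mod 13).
    The inverse of 3 mod 13 is 9 (since 3·9 = 27 = 2·13 + 1), so t ≡ 9·11 = 99 ≡ 8 (mod 13).
    Then x = 134 + 380·8 = 3174, valid modulo lcm(380, 13) = 4940: x ≡ 3174 (mod 4940).
Verify against each original: 3174 mod 4 = 2, 3174 mod 5 = 4, 3174 mod 19 = 1, 3174 mod 13 = 2.

x ≡ 3174 (mod 4940).


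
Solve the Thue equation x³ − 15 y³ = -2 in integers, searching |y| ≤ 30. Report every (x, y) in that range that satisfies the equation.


The equation is x³ - 15y³ = -2. For fixed y, x³ = 15·y³ − 2, so a solution requires the RHS to be a perfect cube.
Strategy: iterate y from -30 to 30, compute RHS = 15·y³ − 2, and check whether it is a (positive or negative) perfect cube.
Check small values of y:
  y = 0: RHS = -2 is not a perfect cube.
  y = 1: RHS = 13 is not a perfect cube.
  y = -1: RHS = -17 is not a perfect cube.
  y = 2: RHS = 118 is not a perfect cube.
  y = -2: RHS = -122 is not a perfect cube.
  y = 3: RHS = 403 is not a perfect cube.
  y = -3: RHS = -407 is not a perfect cube.
Continuing the search up to |y| = 30 finds no solutions either.
No (x, y) in the scanned range satisfies the equation.

No integer solutions with |y| ≤ 30.


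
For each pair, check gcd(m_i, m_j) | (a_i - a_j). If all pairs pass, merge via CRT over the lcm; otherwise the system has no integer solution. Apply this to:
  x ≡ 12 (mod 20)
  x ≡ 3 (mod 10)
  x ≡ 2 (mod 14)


Moduli 20, 10, 14 are not pairwise coprime, so CRT works modulo lcm(m_i) when all pairwise compatibility conditions hold.
Pairwise compatibility: gcd(m_i, m_j) must divide a_i - a_j for every pair.
Merge one congruence at a time:
  Start: x ≡ 12 (mod 20).
  Combine with x ≡ 3 (mod 10): gcd(20, 10) = 10, and 3 - 12 = -9 is NOT divisible by 10.
    ⇒ system is inconsistent (no integer solution).

No solution (the system is inconsistent).


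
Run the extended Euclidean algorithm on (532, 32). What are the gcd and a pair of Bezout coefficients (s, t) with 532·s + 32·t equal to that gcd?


Euclidean algorithm on (532, 32) — divide until remainder is 0:
  532 = 16 · 32 + 20
  32 = 1 · 20 + 12
  20 = 1 · 12 + 8
  12 = 1 · 8 + 4
  8 = 2 · 4 + 0
gcd(532, 32) = 4.
Track Bezout coefficients alongside the remainders: start with r₀ = 532 = a·1 + b·0 (s = 1, t = 0) and r₁ = 32 = a·0 + b·1 (s = 0, t = 1); each new remainder r_{k+1} = r_{k-1} − q_k·r_k inherits s_{k+1} = s_{k-1} − q_k·s_k, t_{k+1} = t_{k-1} − q_k·t_k, so r_k = a·s_k + b·t_k at every step:
  q = 16: r = 20, s = 1 − 16·0 = 1, t = 0 − 16·1 = -16  (check: 532·1 + 32·(-16) = 20)
  q = 1: r = 12, s = 0 − 1·1 = -1, t = 1 − 1·(-16) = 17  (check: 532·(-1) + 32·17 = 12)
  q = 1: r = 8, s = 1 − 1·(-1) = 2, t = -16 − 1·17 = -33  (check: 532·2 + 32·(-33) = 8)
  q = 1: r = 4, s = -1 − 1·2 = -3, t = 17 − 1·(-33) = 50  (check: 532·(-3) + 32·50 = 4)
The row with r = 4 (the gcd) gives the Bezout coefficients s = -3, t = 50.
Result: 532 · (-3) + 32 · (50) = 4.

gcd(532, 32) = 4; s = -3, t = 50 (check: 532·(-3) + 32·50 = 4).


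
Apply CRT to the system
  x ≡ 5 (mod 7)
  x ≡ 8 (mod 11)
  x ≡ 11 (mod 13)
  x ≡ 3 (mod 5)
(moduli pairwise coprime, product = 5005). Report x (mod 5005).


Product of moduli M = 7 · 11 · 13 · 5 = 5005.
Merge one congruence at a time:
  Start: x ≡ 5 (mod 7).
  Combine with x ≡ 8 (mod 11); new modulus lcm = 77.
    Write x = 5 + 7·t and substitute into x ≡ 8 (mod 11): 7·t ≡ 8 − 5 = 3 (mod 11).
    The inverse of 7 mod 11 is 8 (since 7·8 = 56 = 5·11 + 1), so t ≡ 8·3 = 24 ≡ 2 (mod 11).
    Then x = 5 + 7·2 = 19, valid modulo lcm(7, 11) = 77: x ≡ 19 (mod 77).
  Combine with x ≡ 11 (mod 13); new modulus lcm = 1001.
    Write x = 19 + 77·t and substitute into x ≡ 11 (mod 13): 77·t ≡ 11 − 19 = -8 (mod 13).
    Reduce coefficients mod 13: 12·t ≡ 5 (mod 13).
    The inverse of 12 mod 13 is 12 (since 12·12 = 144 = 11·13 + 1), so t ≡ 12·5 = 60 ≡ 8 (mod 13).
    Then x = 19 + 77·8 = 635, valid modulo lcm(77, 13) = 1001: x ≡ 635 (mod 1001).
  Combine with x ≡ 3 (mod 5); new modulus lcm = 5005.
    Write x = 635 + 1001·t and substitute into x ≡ 3 (mod 5): 1001·t ≡ 3 − 635 = -632 (mod 5).
    Reduce coefficients mod 5: 1·t ≡ 3 (mod 5).
    So t ≡ 3 (mod 5).
    Then x = 635 + 1001·3 = 3638, valid modulo lcm(1001, 5) = 5005: x ≡ 3638 (mod 5005).
Verify against each original: 3638 mod 7 = 5, 3638 mod 11 = 8, 3638 mod 13 = 11, 3638 mod 5 = 3.

x ≡ 3638 (mod 5005).


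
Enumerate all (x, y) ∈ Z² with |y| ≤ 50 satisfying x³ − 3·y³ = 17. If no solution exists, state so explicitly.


The equation is x³ - 3y³ = 17. For fixed y, x³ = 3·y³ + 17, so a solution requires the RHS to be a perfect cube.
Strategy: iterate y from -50 to 50, compute RHS = 3·y³ + 17, and check whether it is a (positive or negative) perfect cube.
Check small values of y:
  y = 0: RHS = 17 is not a perfect cube.
  y = 1: RHS = 20 is not a perfect cube.
  y = -1: RHS = 14 is not a perfect cube.
  y = 2: RHS = 41 is not a perfect cube.
  y = -2: RHS = -7 is not a perfect cube.
  y = 3: RHS = 98 is not a perfect cube.
  y = -3: RHS = -64 = (-4)³ ⇒ x = -4 works.
Continuing the search up to |y| = 50 finds no further solutions beyond those listed.
Collected solutions: (-4, -3).

Solutions (with |y| ≤ 50): (-4, -3).


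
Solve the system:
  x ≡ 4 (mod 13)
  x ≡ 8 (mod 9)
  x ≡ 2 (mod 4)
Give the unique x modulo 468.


Moduli 13, 9, 4 are pairwise coprime; by CRT there is a unique solution modulo M = 13 · 9 · 4 = 468.
Solve pairwise, accumulating the modulus:
  Start with x ≡ 4 (mod 13).
  Combine with x ≡ 8 (mod 9): since gcd(13, 9) = 1, we get a unique residue mod 117.
    Write x = 4 + 13·t and substitute into x ≡ 8 (mod 9): 13·t ≡ 8 − 4 = 4 (mod 9).
    Reduce coefficients mod 9: 4·t ≡ 4 (mod 9).
    The inverse of 4 mod 9 is 7 (since 4·7 = 28 = 3·9 + 1), so t ≡ 7·4 = 28 ≡ 1 (mod 9).
    Then x = 4 + 13·1 = 17, valid modulo lcm(13, 9) = 117: x ≡ 17 (mod 117).
  Combine with x ≡ 2 (mod 4): since gcd(117, 4) = 1, we get a unique residue mod 468.
    Write x = 17 + 117·t and substitute into x ≡ 2 (mod 4): 117·t ≡ 2 − 17 = -15 (mod 4).
    Reduce coefficients mod 4: 1·t ≡ 1 (mod 4).
    So t ≡ 1 (mod 4).
    Then x = 17 + 117·1 = 134, valid modulo lcm(117, 4) = 468: x ≡ 134 (mod 468).
Verify: 134 mod 13 = 4 ✓, 134 mod 9 = 8 ✓, 134 mod 4 = 2 ✓.

x ≡ 134 (mod 468).


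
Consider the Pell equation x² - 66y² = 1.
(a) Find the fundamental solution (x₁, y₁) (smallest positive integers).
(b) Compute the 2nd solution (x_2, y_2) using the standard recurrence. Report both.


Step 1: Find the fundamental solution (x₁, y₁) of x² - 66y² = 1.
  Expand √66 as a continued fraction. a₀ = ⌊√66⌋ = 8; iterate m_{k+1} = d_k·a_k − m_k, d_{k+1} = (66 − m_{k+1}²)/d_k, a_{k+1} = ⌊(a₀ + m_{k+1})/d_{k+1}⌋ (starting m₀ = 0, d₀ = 1), with convergents p_k = a_k·p_{k-1} + p_{k-2}, q_k = a_k·q_{k-1} + q_{k-2} (p₋₁ = 1, q₋₁ = 0):
  k = 0: a₀ = 8; p₀/q₀ = 8/1; p₀² − 66·q₀² = 64 − 66 = -2.
  k = 1: m = 8, d = 2, a = ⌊(8 + 8)/2⌋ = 8; p/q = (8·8 + 1)/(8·1 + 0) = 65/8; p² − 66·q² = 4225 − 4224 = 1.
  The first convergent with p² − 66·q² = 1 gives the fundamental solution (x₁, y₁) = (65, 8).
Step 2: Apply the recurrence (x_{n+1}, y_{n+1}) = (x₁x_n + 66y₁y_n, x₁y_n + y₁x_n) repeatedly.
  From (x_1, y_1) = (65, 8): x_2 = 65·65 + 66·8·8 = 8449; y_2 = 65·8 + 8·65 = 1040.
Step 3: Verify x_2² - 66·y_2² = 71385601 - 71385600 = 1 (should be 1). ✓

(x_1, y_1) = (65, 8); (x_2, y_2) = (8449, 1040).


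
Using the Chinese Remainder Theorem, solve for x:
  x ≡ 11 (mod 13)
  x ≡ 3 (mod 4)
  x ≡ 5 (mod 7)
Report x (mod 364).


Moduli 13, 4, 7 are pairwise coprime; by CRT there is a unique solution modulo M = 13 · 4 · 7 = 364.
Solve pairwise, accumulating the modulus:
  Start with x ≡ 11 (mod 13).
  Combine with x ≡ 3 (mod 4): since gcd(13, 4) = 1, we get a unique residue mod 52.
    Write x = 11 + 13·t and substitute into x ≡ 3 (mod 4): 13·t ≡ 3 − 11 = -8 (mod 4).
    Reduce coefficients mod 4: 1·t ≡ 0 (mod 4).
    So t ≡ 0 (mod 4).
    Then x = 11 + 13·0 = 11, valid modulo lcm(13, 4) = 52: x ≡ 11 (mod 52).
  Combine with x ≡ 5 (mod 7): since gcd(52, 7) = 1, we get a unique residue mod 364.
    Write x = 11 + 52·t and substitute into x ≡ 5 (mod 7): 52·t ≡ 5 − 11 = -6 (mod 7).
    Reduce coefficients mod 7: 3·t ≡ 1 (mod 7).
    The inverse of 3 mod 7 is 5 (since 3·5 = 15 = 2·7 + 1), so t ≡ 5·1 = 5 ≡ 5 (mod 7).
    Then x = 11 + 52·5 = 271, valid modulo lcm(52, 7) = 364: x ≡ 271 (mod 364).
Verify: 271 mod 13 = 11 ✓, 271 mod 4 = 3 ✓, 271 mod 7 = 5 ✓.

x ≡ 271 (mod 364).


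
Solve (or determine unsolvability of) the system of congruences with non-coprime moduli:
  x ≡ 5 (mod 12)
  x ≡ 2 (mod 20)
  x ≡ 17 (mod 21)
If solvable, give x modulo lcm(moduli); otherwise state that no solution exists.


Moduli 12, 20, 21 are not pairwise coprime, so CRT works modulo lcm(m_i) when all pairwise compatibility conditions hold.
Pairwise compatibility: gcd(m_i, m_j) must divide a_i - a_j for every pair.
Merge one congruence at a time:
  Start: x ≡ 5 (mod 12).
  Combine with x ≡ 2 (mod 20): gcd(12, 20) = 4, and 2 - 5 = -3 is NOT divisible by 4.
    ⇒ system is inconsistent (no integer solution).

No solution (the system is inconsistent).


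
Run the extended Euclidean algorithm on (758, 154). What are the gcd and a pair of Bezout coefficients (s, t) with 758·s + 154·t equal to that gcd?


Euclidean algorithm on (758, 154) — divide until remainder is 0:
  758 = 4 · 154 + 142
  154 = 1 · 142 + 12
  142 = 11 · 12 + 10
  12 = 1 · 10 + 2
  10 = 5 · 2 + 0
gcd(758, 154) = 2.
Track Bezout coefficients alongside the remainders: start with r₀ = 758 = a·1 + b·0 (s = 1, t = 0) and r₁ = 154 = a·0 + b·1 (s = 0, t = 1); each new remainder r_{k+1} = r_{k-1} − q_k·r_k inherits s_{k+1} = s_{k-1} − q_k·s_k, t_{k+1} = t_{k-1} − q_k·t_k, so r_k = a·s_k + b·t_k at every step:
  q = 4: r = 142, s = 1 − 4·0 = 1, t = 0 − 4·1 = -4  (check: 758·1 + 154·(-4) = 142)
  q = 1: r = 12, s = 0 − 1·1 = -1, t = 1 − 1·(-4) = 5  (check: 758·(-1) + 154·5 = 12)
  q = 11: r = 10, s = 1 − 11·(-1) = 12, t = -4 − 11·5 = -59  (check: 758·12 + 154·(-59) = 10)
  q = 1: r = 2, s = -1 − 1·12 = -13, t = 5 − 1·(-59) = 64  (check: 758·(-13) + 154·64 = 2)
The row with r = 2 (the gcd) gives the Bezout coefficients s = -13, t = 64.
Result: 758 · (-13) + 154 · (64) = 2.

gcd(758, 154) = 2; s = -13, t = 64 (check: 758·(-13) + 154·64 = 2).


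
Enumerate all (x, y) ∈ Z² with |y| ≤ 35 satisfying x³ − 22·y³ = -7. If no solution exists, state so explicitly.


The equation is x³ - 22y³ = -7. For fixed y, x³ = 22·y³ − 7, so a solution requires the RHS to be a perfect cube.
Strategy: iterate y from -35 to 35, compute RHS = 22·y³ − 7, and check whether it is a (positive or negative) perfect cube.
Check small values of y:
  y = 0: RHS = -7 is not a perfect cube.
  y = 1: RHS = 15 is not a perfect cube.
  y = -1: RHS = -29 is not a perfect cube.
  y = 2: RHS = 169 is not a perfect cube.
  y = -2: RHS = -183 is not a perfect cube.
  y = 3: RHS = 587 is not a perfect cube.
  y = -3: RHS = -601 is not a perfect cube.
Continuing the search up to |y| = 35 finds no solutions either.
No (x, y) in the scanned range satisfies the equation.

No integer solutions with |y| ≤ 35.


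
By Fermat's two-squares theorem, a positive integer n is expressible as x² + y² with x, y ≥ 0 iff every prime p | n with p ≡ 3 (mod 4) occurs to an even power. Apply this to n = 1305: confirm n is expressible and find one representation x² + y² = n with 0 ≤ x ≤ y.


Step 1: Factor n = 1305 = 3^2 · 5 · 29.
Step 2: Check the mod-4 condition on each prime factor: 3 ≡ 3 (mod 4), exponent 2 (must be even); 5 ≡ 1 (mod 4), exponent 1; 29 ≡ 1 (mod 4), exponent 1.
All primes ≡ 3 (mod 4) appear to even exponent (or don't appear), so by the two-squares theorem n IS expressible as a sum of two squares.
Step 3: Build a representation. Group n = k² · m with k = 3 and m = 5 · 29 = 145 (a product of primes ≡ 1 (mod 4)); a representation of m scales to one of n via (k·x)² + (k·y)² = k²(x² + y²). Each prime p ≡ 1 (mod 4) is itself a sum of two squares; find a² by testing p − a² for a perfect square:
  5: 5 − 1² = 4 = 2² ⇒ 5 = 1² + 2².
  29: 29 − 1² = 28, 29 − 2² = 25 = 5² ⇒ 29 = 2² + 5².
  Combine using the Brahmagupta–Fibonacci identity (a² + b²)(c² + d²) = (ac − bd)² + (ad + bc)² = (ac + bd)² + (ad − bc)²:
  5 · 29 = 145: from (1² + 2²)(2² + 5²), take (1·2 − 2·5, 1·5 + 2·2) = (2 − 10, 5 + 4) = (-8, 9); dropping signs (only squares matter) gives (8, 9); check 8² + 9² = 64 + 81 = 145 ✓.
  Scale by k = 3: (3·8, 3·9) = (24, 27).
Step 4: Order so x ≤ y and verify: 24² + 27² = 576 + 729 = 1305 = n. ✓

n = 1305 = 24² + 27² (one valid representation with x ≤ y).


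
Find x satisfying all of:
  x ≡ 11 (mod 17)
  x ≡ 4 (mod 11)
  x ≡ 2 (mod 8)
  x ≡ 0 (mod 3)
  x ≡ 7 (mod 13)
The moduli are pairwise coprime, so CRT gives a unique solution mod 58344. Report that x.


Product of moduli M = 17 · 11 · 8 · 3 · 13 = 58344.
Merge one congruence at a time:
  Start: x ≡ 11 (mod 17).
  Combine with x ≡ 4 (mod 11); new modulus lcm = 187.
    Write x = 11 + 17·t and substitute into x ≡ 4 (mod 11): 17·t ≡ 4 − 11 = -7 (mod 11).
    Reduce coefficients mod 11: 6·t ≡ 4 (mod 11).
    The inverse of 6 mod 11 is 2 (since 6·2 = 12 = 1·11 + 1), so t ≡ 2·4 = 8 ≡ 8 (mod 11).
    Then x = 11 + 17·8 = 147, valid modulo lcm(17, 11) = 187: x ≡ 147 (mod 187).
  Combine with x ≡ 2 (mod 8); new modulus lcm = 1496.
    Write x = 147 + 187·t and substitute into x ≡ 2 (mod 8): 187·t ≡ 2 − 147 = -145 (mod 8).
    Reduce coefficients mod 8: 3·t ≡ 7 (mod 8).
    The inverse of 3 mod 8 is 3 (since 3·3 = 9 = 1·8 + 1), so t ≡ 3·7 = 21 ≡ 5 (mod 8).
    Then x = 147 + 187·5 = 1082, valid modulo lcm(187, 8) = 1496: x ≡ 1082 (mod 1496).
  Combine with x ≡ 0 (mod 3); new modulus lcm = 4488.
    Write x = 1082 + 1496·t and substitute into x ≡ 0 (mod 3): 1496·t ≡ 0 − 1082 = -1082 (mod 3).
    Reduce coefficients mod 3: 2·t ≡ 1 (mod 3).
    The inverse of 2 mod 3 is 2 (since 2·2 = 4 = 1·3 + 1), so t ≡ 2·1 = 2 ≡ 2 (mod 3).
    Then x = 1082 + 1496·2 = 4074, valid modulo lcm(1496, 3) = 4488: x ≡ 4074 (mod 4488).
  Combine with x ≡ 7 (mod 13); new modulus lcm = 58344.
    Write x = 4074 + 4488·t and substitute into x ≡ 7 (mod 13): 4488·t ≡ 7 − 4074 = -4067 (mod 13).
    Reduce coefficients mod 13: 3·t ≡ 2 (mod 13).
    The inverse of 3 mod 13 is 9 (since 3·9 = 27 = 2·13 + 1), so t ≡ 9·2 = 18 ≡ 5 (mod 13).
    Then x = 4074 + 4488·5 = 26514, valid modulo lcm(4488, 13) = 58344: x ≡ 26514 (mod 58344).
Verify against each original: 26514 mod 17 = 11, 26514 mod 11 = 4, 26514 mod 8 = 2, 26514 mod 3 = 0, 26514 mod 13 = 7.

x ≡ 26514 (mod 58344).


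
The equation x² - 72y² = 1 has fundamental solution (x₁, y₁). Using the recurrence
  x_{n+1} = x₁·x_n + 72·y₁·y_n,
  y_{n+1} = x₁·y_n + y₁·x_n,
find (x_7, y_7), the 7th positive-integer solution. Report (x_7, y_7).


Step 1: Find the fundamental solution (x₁, y₁) of x² - 72y² = 1.
  Expand √72 as a continued fraction. a₀ = ⌊√72⌋ = 8; iterate m_{k+1} = d_k·a_k − m_k, d_{k+1} = (72 − m_{k+1}²)/d_k, a_{k+1} = ⌊(a₀ + m_{k+1})/d_{k+1}⌋ (starting m₀ = 0, d₀ = 1), with convergents p_k = a_k·p_{k-1} + p_{k-2}, q_k = a_k·q_{k-1} + q_{k-2} (p₋₁ = 1, q₋₁ = 0):
  k = 0: a₀ = 8; p₀/q₀ = 8/1; p₀² − 72·q₀² = 64 − 72 = -8.
  k = 1: m = 8, d = 8, a = ⌊(8 + 8)/8⌋ = 2; p/q = (2·8 + 1)/(2·1 + 0) = 17/2; p² − 72·q² = 289 − 288 = 1.
  The first convergent with p² − 72·q² = 1 gives the fundamental solution (x₁, y₁) = (17, 2).
Step 2: Apply the recurrence (x_{n+1}, y_{n+1}) = (x₁x_n + 72y₁y_n, x₁y_n + y₁x_n) repeatedly.
  From (x_1, y_1) = (17, 2): x_2 = 17·17 + 72·2·2 = 577; y_2 = 17·2 + 2·17 = 68.
  From (x_2, y_2) = (577, 68): x_3 = 17·577 + 72·2·68 = 19601; y_3 = 17·68 + 2·577 = 2310.
  From (x_3, y_3) = (19601, 2310): x_4 = 17·19601 + 72·2·2310 = 665857; y_4 = 17·2310 + 2·19601 = 78472.
  From (x_4, y_4) = (665857, 78472): x_5 = 17·665857 + 72·2·78472 = 22619537; y_5 = 17·78472 + 2·665857 = 2665738.
  From (x_5, y_5) = (22619537, 2665738): x_6 = 17·22619537 + 72·2·2665738 = 768398401; y_6 = 17·2665738 + 2·22619537 = 90556620.
  From (x_6, y_6) = (768398401, 90556620): x_7 = 17·768398401 + 72·2·90556620 = 26102926097; y_7 = 17·90556620 + 2·768398401 = 3076259342.
Step 3: Verify x_7² - 72·y_7² = 681362750825443653409 - 681362750825443653408 = 1 (should be 1). ✓

(x_1, y_1) = (17, 2); (x_7, y_7) = (26102926097, 3076259342).


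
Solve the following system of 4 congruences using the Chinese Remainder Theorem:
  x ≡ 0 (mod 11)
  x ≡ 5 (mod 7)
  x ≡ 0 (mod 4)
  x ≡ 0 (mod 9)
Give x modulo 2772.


Product of moduli M = 11 · 7 · 4 · 9 = 2772.
Merge one congruence at a time:
  Start: x ≡ 0 (mod 11).
  Combine with x ≡ 5 (mod 7); new modulus lcm = 77.
    Write x = 0 + 11·t and substitute into x ≡ 5 (mod 7): 11·t ≡ 5 − 0 = 5 (mod 7).
    Reduce coefficients mod 7: 4·t ≡ 5 (mod 7).
    The inverse of 4 mod 7 is 2 (since 4·2 = 8 = 1·7 + 1), so t ≡ 2·5 = 10 ≡ 3 (mod 7).
    Then x = 0 + 11·3 = 33, valid modulo lcm(11, 7) = 77: x ≡ 33 (mod 77).
  Combine with x ≡ 0 (mod 4); new modulus lcm = 308.
    Write x = 33 + 77·t and substitute into x ≡ 0 (mod 4): 77·t ≡ 0 − 33 = -33 (mod 4).
    Reduce coefficients mod 4: 1·t ≡ 3 (mod 4).
    So t ≡ 3 (mod 4).
    Then x = 33 + 77·3 = 264, valid modulo lcm(77, 4) = 308: x ≡ 264 (mod 308).
  Combine with x ≡ 0 (mod 9); new modulus lcm = 2772.
    Write x = 264 + 308·t and substitute into x ≡ 0 (mod 9): 308·t ≡ 0 − 264 = -264 (mod 9).
    Reduce coefficients mod 9: 2·t ≡ 6 (mod 9).
    The inverse of 2 mod 9 is 5 (since 2·5 = 10 = 1·9 + 1), so t ≡ 5·6 = 30 ≡ 3 (mod 9).
    Then x = 264 + 308·3 = 1188, valid modulo lcm(308, 9) = 2772: x ≡ 1188 (mod 2772).
Verify against each original: 1188 mod 11 = 0, 1188 mod 7 = 5, 1188 mod 4 = 0, 1188 mod 9 = 0.

x ≡ 1188 (mod 2772).


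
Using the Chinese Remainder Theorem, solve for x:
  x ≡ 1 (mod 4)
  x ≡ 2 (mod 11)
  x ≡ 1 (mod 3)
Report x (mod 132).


Moduli 4, 11, 3 are pairwise coprime; by CRT there is a unique solution modulo M = 4 · 11 · 3 = 132.
Solve pairwise, accumulating the modulus:
  Start with x ≡ 1 (mod 4).
  Combine with x ≡ 2 (mod 11): since gcd(4, 11) = 1, we get a unique residue mod 44.
    Write x = 1 + 4·t and substitute into x ≡ 2 (mod 11): 4·t ≡ 2 − 1 = 1 (mod 11).
    The inverse of 4 mod 11 is 3 (since 4·3 = 12 = 1·11 + 1), so t ≡ 3·1 = 3 ≡ 3 (mod 11).
    Then x = 1 + 4·3 = 13, valid modulo lcm(4, 11) = 44: x ≡ 13 (mod 44).
  Combine with x ≡ 1 (mod 3): since gcd(44, 3) = 1, we get a unique residue mod 132.
    Write x = 13 + 44·t and substitute into x ≡ 1 (mod 3): 44·t ≡ 1 − 13 = -12 (mod 3).
    Reduce coefficients mod 3: 2·t ≡ 0 (mod 3).
    The inverse of 2 mod 3 is 2 (since 2·2 = 4 = 1·3 + 1), so t ≡ 2·0 = 0 ≡ 0 (mod 3).
    Then x = 13 + 44·0 = 13, valid modulo lcm(44, 3) = 132: x ≡ 13 (mod 132).
Verify: 13 mod 4 = 1 ✓, 13 mod 11 = 2 ✓, 13 mod 3 = 1 ✓.

x ≡ 13 (mod 132).


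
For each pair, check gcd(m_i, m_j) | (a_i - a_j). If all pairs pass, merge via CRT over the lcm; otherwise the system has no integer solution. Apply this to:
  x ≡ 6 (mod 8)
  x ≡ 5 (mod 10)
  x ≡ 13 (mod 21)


Moduli 8, 10, 21 are not pairwise coprime, so CRT works modulo lcm(m_i) when all pairwise compatibility conditions hold.
Pairwise compatibility: gcd(m_i, m_j) must divide a_i - a_j for every pair.
Merge one congruence at a time:
  Start: x ≡ 6 (mod 8).
  Combine with x ≡ 5 (mod 10): gcd(8, 10) = 2, and 5 - 6 = -1 is NOT divisible by 2.
    ⇒ system is inconsistent (no integer solution).

No solution (the system is inconsistent).


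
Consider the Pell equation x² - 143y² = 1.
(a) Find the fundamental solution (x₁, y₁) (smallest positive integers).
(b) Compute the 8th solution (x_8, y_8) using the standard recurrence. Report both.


Step 1: Find the fundamental solution (x₁, y₁) of x² - 143y² = 1.
  Expand √143 as a continued fraction. a₀ = ⌊√143⌋ = 11; iterate m_{k+1} = d_k·a_k − m_k, d_{k+1} = (143 − m_{k+1}²)/d_k, a_{k+1} = ⌊(a₀ + m_{k+1})/d_{k+1}⌋ (starting m₀ = 0, d₀ = 1), with convergents p_k = a_k·p_{k-1} + p_{k-2}, q_k = a_k·q_{k-1} + q_{k-2} (p₋₁ = 1, q₋₁ = 0):
  k = 0: a₀ = 11; p₀/q₀ = 11/1; p₀² − 143·q₀² = 121 − 143 = -22.
  k = 1: m = 11, d = 22, a = ⌊(11 + 11)/22⌋ = 1; p/q = (1·11 + 1)/(1·1 + 0) = 12/1; p² − 143·q² = 144 − 143 = 1.
  The first convergent with p² − 143·q² = 1 gives the fundamental solution (x₁, y₁) = (12, 1).
Step 2: Apply the recurrence (x_{n+1}, y_{n+1}) = (x₁x_n + 143y₁y_n, x₁y_n + y₁x_n) repeatedly.
  From (x_1, y_1) = (12, 1): x_2 = 12·12 + 143·1·1 = 287; y_2 = 12·1 + 1·12 = 24.
  From (x_2, y_2) = (287, 24): x_3 = 12·287 + 143·1·24 = 6876; y_3 = 12·24 + 1·287 = 575.
  From (x_3, y_3) = (6876, 575): x_4 = 12·6876 + 143·1·575 = 164737; y_4 = 12·575 + 1·6876 = 13776.
  From (x_4, y_4) = (164737, 13776): x_5 = 12·164737 + 143·1·13776 = 3946812; y_5 = 12·13776 + 1·164737 = 330049.
  From (x_5, y_5) = (3946812, 330049): x_6 = 12·3946812 + 143·1·330049 = 94558751; y_6 = 12·330049 + 1·3946812 = 7907400.
  From (x_6, y_6) = (94558751, 7907400): x_7 = 12·94558751 + 143·1·7907400 = 2265463212; y_7 = 12·7907400 + 1·94558751 = 189447551.
  From (x_7, y_7) = (2265463212, 189447551): x_8 = 12·2265463212 + 143·1·189447551 = 54276558337; y_8 = 12·189447551 + 1·2265463212 = 4538833824.
Step 3: Verify x_8² - 143·y_8² = 2945944784909764205569 - 2945944784909764205568 = 1 (should be 1). ✓

(x_1, y_1) = (12, 1); (x_8, y_8) = (54276558337, 4538833824).


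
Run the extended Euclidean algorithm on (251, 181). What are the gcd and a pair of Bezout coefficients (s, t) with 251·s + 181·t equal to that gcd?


Euclidean algorithm on (251, 181) — divide until remainder is 0:
  251 = 1 · 181 + 70
  181 = 2 · 70 + 41
  70 = 1 · 41 + 29
  41 = 1 · 29 + 12
  29 = 2 · 12 + 5
  12 = 2 · 5 + 2
  5 = 2 · 2 + 1
  2 = 2 · 1 + 0
gcd(251, 181) = 1.
Track Bezout coefficients alongside the remainders: start with r₀ = 251 = a·1 + b·0 (s = 1, t = 0) and r₁ = 181 = a·0 + b·1 (s = 0, t = 1); each new remainder r_{k+1} = r_{k-1} − q_k·r_k inherits s_{k+1} = s_{k-1} − q_k·s_k, t_{k+1} = t_{k-1} − q_k·t_k, so r_k = a·s_k + b·t_k at every step:
  q = 1: r = 70, s = 1 − 1·0 = 1, t = 0 − 1·1 = -1  (check: 251·1 + 181·(-1) = 70)
  q = 2: r = 41, s = 0 − 2·1 = -2, t = 1 − 2·(-1) = 3  (check: 251·(-2) + 181·3 = 41)
  q = 1: r = 29, s = 1 − 1·(-2) = 3, t = -1 − 1·3 = -4  (check: 251·3 + 181·(-4) = 29)
  q = 1: r = 12, s = -2 − 1·3 = -5, t = 3 − 1·(-4) = 7  (check: 251·(-5) + 181·7 = 12)
  q = 2: r = 5, s = 3 − 2·(-5) = 13, t = -4 − 2·7 = -18  (check: 251·13 + 181·(-18) = 5)
  q = 2: r = 2, s = -5 − 2·13 = -31, t = 7 − 2·(-18) = 43  (check: 251·(-31) + 181·43 = 2)
  q = 2: r = 1, s = 13 − 2·(-31) = 75, t = -18 − 2·43 = -104  (check: 251·75 + 181·(-104) = 1)
The row with r = 1 (the gcd) gives the Bezout coefficients s = 75, t = -104.
Result: 251 · (75) + 181 · (-104) = 1.

gcd(251, 181) = 1; s = 75, t = -104 (check: 251·75 + 181·(-104) = 1).


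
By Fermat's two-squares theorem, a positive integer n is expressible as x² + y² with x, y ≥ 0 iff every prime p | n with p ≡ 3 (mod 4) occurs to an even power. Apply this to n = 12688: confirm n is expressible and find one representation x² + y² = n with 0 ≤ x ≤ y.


Step 1: Factor n = 12688 = 2^4 · 13 · 61.
Step 2: Check the mod-4 condition on each prime factor: 2 = 2 (special); 13 ≡ 1 (mod 4), exponent 1; 61 ≡ 1 (mod 4), exponent 1.
All primes ≡ 3 (mod 4) appear to even exponent (or don't appear), so by the two-squares theorem n IS expressible as a sum of two squares.
Step 3: Build a representation. Group n = k² · m with k = 4 and m = 13 · 61 = 793 (a product of primes ≡ 1 (mod 4)); a representation of m scales to one of n via (k·x)² + (k·y)² = k²(x² + y²). Each prime p ≡ 1 (mod 4) is itself a sum of two squares; find a² by testing p − a² for a perfect square:
  13: 13 − 1² = 12, 13 − 2² = 9 = 3² ⇒ 13 = 2² + 3².
  61: 61 − 1² = 60, 61 − 2² = 57, 61 − 3² = 52, 61 − 4² = 45, 61 − 5² = 36 = 6² ⇒ 61 = 5² + 6².
  Combine using the Brahmagupta–Fibonacci identity (a² + b²)(c² + d²) = (ac − bd)² + (ad + bc)² = (ac + bd)² + (ad − bc)²:
  13 · 61 = 793: from (2² + 3²)(5² + 6²), take (2·5 − 3·6, 2·6 + 3·5) = (10 − 18, 12 + 15) = (-8, 27); dropping signs (only squares matter) gives (8, 27); check 8² + 27² = 64 + 729 = 793 ✓.
  Scale by k = 4: (4·8, 4·27) = (32, 108).
Step 4: Order so x ≤ y and verify: 32² + 108² = 1024 + 11664 = 12688 = n. ✓

n = 12688 = 32² + 108² (one valid representation with x ≤ y).


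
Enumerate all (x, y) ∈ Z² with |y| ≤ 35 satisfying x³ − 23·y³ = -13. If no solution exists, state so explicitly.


The equation is x³ - 23y³ = -13. For fixed y, x³ = 23·y³ − 13, so a solution requires the RHS to be a perfect cube.
Strategy: iterate y from -35 to 35, compute RHS = 23·y³ − 13, and check whether it is a (positive or negative) perfect cube.
Check small values of y:
  y = 0: RHS = -13 is not a perfect cube.
  y = 1: RHS = 10 is not a perfect cube.
  y = -1: RHS = -36 is not a perfect cube.
  y = 2: RHS = 171 is not a perfect cube.
  y = -2: RHS = -197 is not a perfect cube.
  y = 3: RHS = 608 is not a perfect cube.
  y = -3: RHS = -634 is not a perfect cube.
Continuing the search up to |y| = 35 finds no solutions either.
No (x, y) in the scanned range satisfies the equation.

No integer solutions with |y| ≤ 35.


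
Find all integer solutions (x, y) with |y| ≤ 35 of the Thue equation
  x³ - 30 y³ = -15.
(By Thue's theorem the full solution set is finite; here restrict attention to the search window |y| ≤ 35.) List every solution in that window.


The equation is x³ - 30y³ = -15. For fixed y, x³ = 30·y³ − 15, so a solution requires the RHS to be a perfect cube.
Strategy: iterate y from -35 to 35, compute RHS = 30·y³ − 15, and check whether it is a (positive or negative) perfect cube.
Check small values of y:
  y = 0: RHS = -15 is not a perfect cube.
  y = 1: RHS = 15 is not a perfect cube.
  y = -1: RHS = -45 is not a perfect cube.
  y = 2: RHS = 225 is not a perfect cube.
  y = -2: RHS = -255 is not a perfect cube.
  y = 3: RHS = 795 is not a perfect cube.
  y = -3: RHS = -825 is not a perfect cube.
Continuing the search up to |y| = 35 finds no solutions either.
No (x, y) in the scanned range satisfies the equation.

No integer solutions with |y| ≤ 35.


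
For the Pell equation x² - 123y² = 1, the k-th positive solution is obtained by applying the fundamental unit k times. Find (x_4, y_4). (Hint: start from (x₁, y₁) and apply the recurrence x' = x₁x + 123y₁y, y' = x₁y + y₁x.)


Step 1: Find the fundamental solution (x₁, y₁) of x² - 123y² = 1.
  Expand √123 as a continued fraction. a₀ = ⌊√123⌋ = 11; iterate m_{k+1} = d_k·a_k − m_k, d_{k+1} = (123 − m_{k+1}²)/d_k, a_{k+1} = ⌊(a₀ + m_{k+1})/d_{k+1}⌋ (starting m₀ = 0, d₀ = 1), with convergents p_k = a_k·p_{k-1} + p_{k-2}, q_k = a_k·q_{k-1} + q_{k-2} (p₋₁ = 1, q₋₁ = 0):
  k = 0: a₀ = 11; p₀/q₀ = 11/1; p₀² − 123·q₀² = 121 − 123 = -2.
  k = 1: m = 11, d = 2, a = ⌊(11 + 11)/2⌋ = 11; p/q = (11·11 + 1)/(11·1 + 0) = 122/11; p² − 123·q² = 14884 − 14883 = 1.
  The first convergent with p² − 123·q² = 1 gives the fundamental solution (x₁, y₁) = (122, 11).
Step 2: Apply the recurrence (x_{n+1}, y_{n+1}) = (x₁x_n + 123y₁y_n, x₁y_n + y₁x_n) repeatedly.
  From (x_1, y_1) = (122, 11): x_2 = 122·122 + 123·11·11 = 29767; y_2 = 122·11 + 11·122 = 2684.
  From (x_2, y_2) = (29767, 2684): x_3 = 122·29767 + 123·11·2684 = 7263026; y_3 = 122·2684 + 11·29767 = 654885.
  From (x_3, y_3) = (7263026, 654885): x_4 = 122·7263026 + 123·11·654885 = 1772148577; y_4 = 122·654885 + 11·7263026 = 159789256.
Step 3: Verify x_4² - 123·y_4² = 3140510578963124929 - 3140510578963124928 = 1 (should be 1). ✓

(x_1, y_1) = (122, 11); (x_4, y_4) = (1772148577, 159789256).
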